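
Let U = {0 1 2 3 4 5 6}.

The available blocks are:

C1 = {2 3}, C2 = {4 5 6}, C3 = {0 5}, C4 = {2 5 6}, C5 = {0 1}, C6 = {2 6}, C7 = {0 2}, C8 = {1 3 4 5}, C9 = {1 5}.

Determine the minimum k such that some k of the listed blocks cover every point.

Take {C5, C6, C8}. Their union is {0, 1, 2, 3, 4, 5, 6}, which is all 7 points.
No 2 of the 9 blocks cover everything (all 36 combinations miss at least one point), so 3 is optimal.

3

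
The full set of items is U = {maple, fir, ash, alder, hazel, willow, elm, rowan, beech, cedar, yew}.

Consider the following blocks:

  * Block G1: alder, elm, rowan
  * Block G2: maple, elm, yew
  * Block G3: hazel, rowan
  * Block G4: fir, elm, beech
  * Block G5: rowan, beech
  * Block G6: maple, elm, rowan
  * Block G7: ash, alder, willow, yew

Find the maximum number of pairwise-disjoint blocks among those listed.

G3, G4, G7 are pairwise disjoint (G3={hazel,rowan}; G4={fir,elm,beech}; G7={ash,alder,willow,yew}).
Every remaining block overlaps one of these, and no 4 of the listed blocks are pairwise disjoint, so 3 is the maximum.

3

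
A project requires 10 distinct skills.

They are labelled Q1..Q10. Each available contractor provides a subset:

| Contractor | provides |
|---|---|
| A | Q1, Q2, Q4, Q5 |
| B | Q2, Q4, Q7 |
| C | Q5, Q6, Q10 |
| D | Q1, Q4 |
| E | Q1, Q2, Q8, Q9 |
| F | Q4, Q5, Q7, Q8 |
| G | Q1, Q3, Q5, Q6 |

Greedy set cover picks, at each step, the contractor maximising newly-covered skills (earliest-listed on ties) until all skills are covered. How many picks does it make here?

5

Greedy: pick A (covers 4 new) → pick C (covers 2 new) → pick E (covers 2 new) → pick B (covers 1 new) → pick G (covers 1 new). Total picks: 5.
(The true minimum cover uses only 4 contractors, so greedy is not optimal here.)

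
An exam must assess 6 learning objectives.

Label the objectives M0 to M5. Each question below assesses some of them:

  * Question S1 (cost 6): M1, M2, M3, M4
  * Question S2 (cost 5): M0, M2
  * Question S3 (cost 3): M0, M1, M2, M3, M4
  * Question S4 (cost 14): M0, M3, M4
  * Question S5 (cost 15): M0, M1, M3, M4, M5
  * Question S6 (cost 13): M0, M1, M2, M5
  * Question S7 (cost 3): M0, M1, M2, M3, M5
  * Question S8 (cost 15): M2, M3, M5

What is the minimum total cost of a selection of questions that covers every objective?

6

S3, S7 together cover every objective (S3 ∪ S7 = {M0, M1, M2, M3, M4, M5}); total cost 3 + 3 = 6.
No covering selection has total cost below 6.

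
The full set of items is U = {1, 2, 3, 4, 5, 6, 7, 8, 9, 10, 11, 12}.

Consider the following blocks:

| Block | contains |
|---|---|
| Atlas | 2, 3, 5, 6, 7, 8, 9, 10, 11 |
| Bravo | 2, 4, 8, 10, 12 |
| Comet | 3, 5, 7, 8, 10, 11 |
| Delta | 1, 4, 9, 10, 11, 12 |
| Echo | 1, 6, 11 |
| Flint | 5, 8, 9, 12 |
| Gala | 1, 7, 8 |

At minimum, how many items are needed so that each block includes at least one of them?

2

The 2 items {8, 11} hit every block.
The blocks Echo, Flint are pairwise disjoint, so any hitting set needs a separate item for each — at least 2. Hence 2 is optimal.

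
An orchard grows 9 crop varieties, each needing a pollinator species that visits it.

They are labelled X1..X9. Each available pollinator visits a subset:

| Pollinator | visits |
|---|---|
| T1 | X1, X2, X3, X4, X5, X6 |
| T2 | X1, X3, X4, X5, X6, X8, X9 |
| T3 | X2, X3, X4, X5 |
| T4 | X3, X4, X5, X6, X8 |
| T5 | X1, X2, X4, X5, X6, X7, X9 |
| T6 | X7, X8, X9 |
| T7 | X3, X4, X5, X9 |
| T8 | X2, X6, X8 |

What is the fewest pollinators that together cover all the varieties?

T1 and T6 together: T1 ∪ T6 = {X1, X2, X3, X4, X5, X6, X7, X8, X9} — every variety is covered.
No single pollinator has all 9 varieties (the largest, T2, has 7), so 2 is optimal.

2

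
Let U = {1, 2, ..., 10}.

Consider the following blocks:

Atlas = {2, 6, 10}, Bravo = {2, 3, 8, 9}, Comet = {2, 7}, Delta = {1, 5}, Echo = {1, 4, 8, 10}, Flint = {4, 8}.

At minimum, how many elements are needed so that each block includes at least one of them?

3

The 3 elements {1, 2, 4} hit every block.
The blocks Comet, Delta, Flint are pairwise disjoint, so any hitting set needs a separate element for each — at least 3. Hence 3 is optimal.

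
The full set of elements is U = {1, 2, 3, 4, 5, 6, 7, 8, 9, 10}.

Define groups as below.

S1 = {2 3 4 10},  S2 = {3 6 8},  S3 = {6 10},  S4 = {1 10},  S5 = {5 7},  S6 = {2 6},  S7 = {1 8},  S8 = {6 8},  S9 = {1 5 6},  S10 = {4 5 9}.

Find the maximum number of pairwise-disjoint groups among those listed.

S3, S5, S7 are pairwise disjoint (S3={6,10}; S5={5,7}; S7={1,8}).
Every remaining group overlaps one of these, and no 4 of the listed groups are pairwise disjoint, so 3 is the maximum.

3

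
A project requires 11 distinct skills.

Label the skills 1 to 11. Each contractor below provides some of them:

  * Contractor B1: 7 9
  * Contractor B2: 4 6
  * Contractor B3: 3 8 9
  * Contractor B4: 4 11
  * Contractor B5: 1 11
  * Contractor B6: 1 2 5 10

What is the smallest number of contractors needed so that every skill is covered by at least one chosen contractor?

5

B1 and B2 and B3 and B5 and B6 together: B1 ∪ B2 ∪ B3 ∪ B5 ∪ B6 = {1, 2, 3, 4, 5, 6, 7, 8, 9, 10, 11} — every skill is covered.
No 4 of the 6 contractors cover everything (all 15 combinations miss at least one skill), so 5 is optimal.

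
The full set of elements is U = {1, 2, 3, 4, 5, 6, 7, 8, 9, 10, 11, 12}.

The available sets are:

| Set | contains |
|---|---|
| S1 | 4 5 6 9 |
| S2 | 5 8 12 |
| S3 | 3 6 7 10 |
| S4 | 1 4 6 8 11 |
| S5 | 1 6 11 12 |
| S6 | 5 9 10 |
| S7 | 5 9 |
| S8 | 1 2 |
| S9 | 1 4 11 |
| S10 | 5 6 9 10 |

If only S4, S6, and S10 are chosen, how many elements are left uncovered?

4

Union of S4, S6, S10 = {1, 4, 5, 6, 8, 9, 10, 11}.
Not covered: 2, 3, 7, 12 — 4 elements.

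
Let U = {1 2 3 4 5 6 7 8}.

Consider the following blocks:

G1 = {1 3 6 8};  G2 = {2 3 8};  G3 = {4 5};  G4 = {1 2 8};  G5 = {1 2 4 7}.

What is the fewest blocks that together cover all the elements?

G1 and G3 and G5 together: G1 ∪ G3 ∪ G5 = {1, 2, 3, 4, 5, 6, 7, 8} — every element is covered.
Only G3 contains 5, so G3 is forced; the remaining 6 elements need at least 2 more blocks (each remaining block adds at most 4) — so at least 3 blocks are needed, and 3 is optimal.

3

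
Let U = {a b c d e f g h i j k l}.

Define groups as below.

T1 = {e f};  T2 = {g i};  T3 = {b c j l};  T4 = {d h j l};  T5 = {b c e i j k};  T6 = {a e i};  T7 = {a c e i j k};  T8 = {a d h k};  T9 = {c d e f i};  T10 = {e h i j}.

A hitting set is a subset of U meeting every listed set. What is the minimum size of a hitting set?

T = {b, d, e, i} meets every group (each contains at least one member of T), and |T| = 4.
The groups T1, T2, T3, T8 are pairwise disjoint, so any hitting set needs a separate point for each — at least 4. Hence 4 is optimal.

4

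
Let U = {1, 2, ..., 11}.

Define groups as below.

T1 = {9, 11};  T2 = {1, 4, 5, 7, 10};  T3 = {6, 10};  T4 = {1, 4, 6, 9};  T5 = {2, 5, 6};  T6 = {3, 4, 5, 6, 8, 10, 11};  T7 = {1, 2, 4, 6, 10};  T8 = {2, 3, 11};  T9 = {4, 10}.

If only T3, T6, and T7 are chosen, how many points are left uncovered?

Union of T3, T6, T7 = {1, 2, 3, 4, 5, 6, 8, 10, 11}.
Not covered: 7, 9 — 2 points.

2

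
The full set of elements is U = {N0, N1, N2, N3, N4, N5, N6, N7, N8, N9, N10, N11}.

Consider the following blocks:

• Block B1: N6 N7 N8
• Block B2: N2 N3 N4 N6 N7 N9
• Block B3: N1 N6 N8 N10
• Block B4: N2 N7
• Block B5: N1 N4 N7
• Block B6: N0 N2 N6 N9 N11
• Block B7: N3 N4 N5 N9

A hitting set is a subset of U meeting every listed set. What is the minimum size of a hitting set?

Take H = {N3, N6, N7}. Each listed block contains at least one of these, so H is a hitting set of size 3.
The blocks B3, B4, B7 are pairwise disjoint, so any hitting set needs a separate element for each — at least 3. Hence 3 is optimal.

3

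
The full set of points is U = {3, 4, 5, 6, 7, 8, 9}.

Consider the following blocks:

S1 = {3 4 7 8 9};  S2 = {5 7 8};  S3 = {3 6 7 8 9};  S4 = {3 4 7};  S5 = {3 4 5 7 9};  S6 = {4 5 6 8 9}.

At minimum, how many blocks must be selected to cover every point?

S4 and S6 cover everything between them: the union {3, 4, 5, 6, 7, 8, 9} is all of U.
No single block has all 7 points (the largest, S1, has 5), so 2 is optimal.

2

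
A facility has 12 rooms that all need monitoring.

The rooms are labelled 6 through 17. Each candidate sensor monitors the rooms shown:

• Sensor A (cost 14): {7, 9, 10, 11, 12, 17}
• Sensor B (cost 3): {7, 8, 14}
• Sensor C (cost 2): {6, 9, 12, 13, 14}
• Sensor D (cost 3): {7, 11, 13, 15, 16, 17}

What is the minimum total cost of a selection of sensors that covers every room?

A, B, C, D together cover every room (A ∪ B ∪ C ∪ D = {6, 7, 8, 9, 10, 11, 12, 13, 14, 15, 16, 17}); total cost 14 + 3 + 2 + 3 = 22.
No covering selection has total cost below 22.

22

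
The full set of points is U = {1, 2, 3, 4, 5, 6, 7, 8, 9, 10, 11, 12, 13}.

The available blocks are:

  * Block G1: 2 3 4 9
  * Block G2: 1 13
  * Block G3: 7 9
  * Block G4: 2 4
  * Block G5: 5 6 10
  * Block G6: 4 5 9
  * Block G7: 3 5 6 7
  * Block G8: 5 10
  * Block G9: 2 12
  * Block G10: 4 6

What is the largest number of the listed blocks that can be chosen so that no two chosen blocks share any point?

5

G2, G3, G8, G9, G10 are pairwise disjoint (G2={1,13}; G3={7,9}; G8={5,10}; G9={2,12}; G10={4,6}).
Every remaining block overlaps one of these, and no 6 of the listed blocks are pairwise disjoint, so 5 is the maximum.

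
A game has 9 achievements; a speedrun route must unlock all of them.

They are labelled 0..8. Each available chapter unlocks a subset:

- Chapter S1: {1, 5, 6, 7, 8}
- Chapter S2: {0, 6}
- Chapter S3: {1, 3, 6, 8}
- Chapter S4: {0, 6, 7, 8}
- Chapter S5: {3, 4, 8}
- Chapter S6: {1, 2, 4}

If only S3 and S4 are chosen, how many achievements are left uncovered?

3

Union of S3, S4 = {0, 1, 3, 6, 7, 8}.
Not covered: 2, 4, 5 — 3 achievements.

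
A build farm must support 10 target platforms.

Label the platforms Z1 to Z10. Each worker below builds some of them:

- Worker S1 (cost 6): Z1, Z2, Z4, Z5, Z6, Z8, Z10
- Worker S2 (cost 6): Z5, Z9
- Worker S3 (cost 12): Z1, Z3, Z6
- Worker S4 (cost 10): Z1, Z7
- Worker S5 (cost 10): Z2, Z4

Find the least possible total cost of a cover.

34

S1, S2, S3, S4 together cover every platform (S1 ∪ S2 ∪ S3 ∪ S4 = {Z1, Z2, Z3, Z4, Z5, Z6, Z7, Z8, Z9, Z10}); total cost 6 + 6 + 12 + 10 = 34.
No covering selection has total cost below 34.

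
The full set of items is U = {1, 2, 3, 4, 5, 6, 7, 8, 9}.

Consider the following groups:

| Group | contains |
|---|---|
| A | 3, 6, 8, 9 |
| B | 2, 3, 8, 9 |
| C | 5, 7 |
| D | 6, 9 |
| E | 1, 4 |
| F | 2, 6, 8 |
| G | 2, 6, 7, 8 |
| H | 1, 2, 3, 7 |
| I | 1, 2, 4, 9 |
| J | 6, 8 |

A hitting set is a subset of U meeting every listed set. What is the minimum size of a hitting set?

4

The 4 items {1, 2, 6, 7} hit every group.
No choice of 3 items meets every group, so 4 is the minimum.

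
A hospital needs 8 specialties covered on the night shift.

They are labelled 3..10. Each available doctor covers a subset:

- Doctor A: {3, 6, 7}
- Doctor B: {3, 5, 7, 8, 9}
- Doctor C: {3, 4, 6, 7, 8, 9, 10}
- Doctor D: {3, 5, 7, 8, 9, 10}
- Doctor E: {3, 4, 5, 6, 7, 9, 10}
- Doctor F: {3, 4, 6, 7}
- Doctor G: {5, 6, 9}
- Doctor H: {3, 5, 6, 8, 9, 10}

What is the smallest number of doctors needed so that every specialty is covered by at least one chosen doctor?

2

Take {B, E}. Their union is {3, 4, 5, 6, 7, 8, 9, 10}, which is all 8 specialties.
No single doctor has all 8 specialties (the largest, C, has 7), so 2 is optimal.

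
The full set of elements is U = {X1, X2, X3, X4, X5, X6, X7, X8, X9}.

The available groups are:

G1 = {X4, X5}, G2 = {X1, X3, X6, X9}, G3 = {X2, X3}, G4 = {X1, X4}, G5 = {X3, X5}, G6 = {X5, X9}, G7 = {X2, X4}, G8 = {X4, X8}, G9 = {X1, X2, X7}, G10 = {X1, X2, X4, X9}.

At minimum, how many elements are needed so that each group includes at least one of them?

H = {X3, X4, X7, X9} meets every group (each contains at least one member of H), and |H| = 4.
No choice of 3 elements meets every group, so 4 is the minimum.

4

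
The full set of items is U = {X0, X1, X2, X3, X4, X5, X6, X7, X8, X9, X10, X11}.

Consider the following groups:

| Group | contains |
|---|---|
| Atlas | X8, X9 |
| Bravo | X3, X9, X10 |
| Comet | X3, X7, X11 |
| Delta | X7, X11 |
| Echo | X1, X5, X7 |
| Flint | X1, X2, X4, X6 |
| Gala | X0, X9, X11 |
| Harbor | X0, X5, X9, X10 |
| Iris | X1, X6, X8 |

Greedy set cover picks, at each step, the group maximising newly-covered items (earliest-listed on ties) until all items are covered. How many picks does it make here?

Greedy: pick Flint (covers 4 new) → pick Harbor (covers 4 new) → pick Comet (covers 3 new) → pick Atlas (covers 1 new). Total picks: 4.

4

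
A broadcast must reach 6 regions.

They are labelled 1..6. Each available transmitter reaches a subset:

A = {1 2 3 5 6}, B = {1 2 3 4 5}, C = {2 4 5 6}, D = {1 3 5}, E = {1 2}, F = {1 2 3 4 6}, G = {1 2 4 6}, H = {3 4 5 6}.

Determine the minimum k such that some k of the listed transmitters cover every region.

2

Take {A, C}. Their union is {1, 2, 3, 4, 5, 6}, which is all 6 regions.
No single transmitter has all 6 regions (the largest, A, has 5), so 2 is optimal.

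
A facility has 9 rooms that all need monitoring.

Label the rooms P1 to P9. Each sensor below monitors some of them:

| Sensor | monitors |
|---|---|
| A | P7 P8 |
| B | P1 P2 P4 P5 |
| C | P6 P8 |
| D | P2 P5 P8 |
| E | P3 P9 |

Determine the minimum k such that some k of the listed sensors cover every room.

A and B and C and E together: A ∪ B ∪ C ∪ E = {P1, P2, P3, P4, P5, P6, P7, P8, P9} — every room is covered.
Only B contains P1, so B is forced; the remaining 5 rooms need at least 3 more sensors (each remaining sensor adds at most 2) — so at least 4 sensors are needed, and 4 is optimal.

4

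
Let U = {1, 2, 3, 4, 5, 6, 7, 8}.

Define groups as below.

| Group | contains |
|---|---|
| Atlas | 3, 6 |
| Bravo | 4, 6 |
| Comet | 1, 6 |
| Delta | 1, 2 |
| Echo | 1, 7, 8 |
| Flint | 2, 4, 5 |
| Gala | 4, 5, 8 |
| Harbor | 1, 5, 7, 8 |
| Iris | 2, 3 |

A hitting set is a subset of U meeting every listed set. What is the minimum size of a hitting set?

The 3 elements {1, 3, 4} hit every group.
The groups Atlas, Delta, Gala are pairwise disjoint, so any hitting set needs a separate element for each — at least 3. Hence 3 is optimal.

3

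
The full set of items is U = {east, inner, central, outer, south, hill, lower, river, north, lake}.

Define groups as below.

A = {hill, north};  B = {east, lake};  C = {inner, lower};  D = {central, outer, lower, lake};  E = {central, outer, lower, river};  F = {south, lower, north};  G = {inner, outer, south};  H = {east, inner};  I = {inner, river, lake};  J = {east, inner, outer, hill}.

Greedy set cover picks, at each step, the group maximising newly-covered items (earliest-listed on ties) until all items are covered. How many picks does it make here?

4

Greedy: pick D (covers 4 new) → pick J (covers 3 new) → pick F (covers 2 new) → pick E (covers 1 new). Total picks: 4.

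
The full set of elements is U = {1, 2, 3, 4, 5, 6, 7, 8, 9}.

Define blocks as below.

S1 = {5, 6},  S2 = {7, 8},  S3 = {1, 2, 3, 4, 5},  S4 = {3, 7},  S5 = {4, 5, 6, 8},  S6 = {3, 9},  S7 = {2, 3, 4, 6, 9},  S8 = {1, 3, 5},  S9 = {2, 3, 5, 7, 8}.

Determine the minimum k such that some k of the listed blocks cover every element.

S2, S3, and S7 cover everything between them: the union {1, 2, 3, 4, 5, 6, 7, 8, 9} is all of U.
No 2 of the 9 blocks cover everything (all 36 combinations miss at least one element), so 3 is optimal.

3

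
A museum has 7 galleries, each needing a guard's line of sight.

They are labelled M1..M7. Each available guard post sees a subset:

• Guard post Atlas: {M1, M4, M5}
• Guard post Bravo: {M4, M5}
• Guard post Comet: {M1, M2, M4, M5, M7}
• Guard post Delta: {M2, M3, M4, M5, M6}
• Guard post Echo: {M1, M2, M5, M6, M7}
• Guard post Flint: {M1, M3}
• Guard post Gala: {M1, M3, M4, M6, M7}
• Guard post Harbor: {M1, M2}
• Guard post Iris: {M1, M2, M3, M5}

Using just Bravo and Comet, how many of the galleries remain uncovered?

2

Union of Bravo, Comet = {M1, M2, M4, M5, M7}.
Not covered: M3, M6 — 2 galleries.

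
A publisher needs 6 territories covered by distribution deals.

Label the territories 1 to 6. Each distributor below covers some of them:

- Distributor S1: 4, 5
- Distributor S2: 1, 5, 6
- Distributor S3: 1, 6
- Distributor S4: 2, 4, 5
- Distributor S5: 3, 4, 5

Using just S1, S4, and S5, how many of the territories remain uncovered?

Union of S1, S4, S5 = {2, 3, 4, 5}.
Not covered: 1, 6 — 2 territories.

2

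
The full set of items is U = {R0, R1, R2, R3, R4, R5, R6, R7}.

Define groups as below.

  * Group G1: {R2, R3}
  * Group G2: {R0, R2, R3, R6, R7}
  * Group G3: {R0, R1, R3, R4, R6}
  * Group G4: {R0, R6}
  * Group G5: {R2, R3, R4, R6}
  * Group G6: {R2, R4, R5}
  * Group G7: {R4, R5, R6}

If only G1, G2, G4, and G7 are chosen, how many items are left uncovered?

1

Union of G1, G2, G4, G7 = {R0, R2, R3, R4, R5, R6, R7}.
Not covered: R1 — 1 item.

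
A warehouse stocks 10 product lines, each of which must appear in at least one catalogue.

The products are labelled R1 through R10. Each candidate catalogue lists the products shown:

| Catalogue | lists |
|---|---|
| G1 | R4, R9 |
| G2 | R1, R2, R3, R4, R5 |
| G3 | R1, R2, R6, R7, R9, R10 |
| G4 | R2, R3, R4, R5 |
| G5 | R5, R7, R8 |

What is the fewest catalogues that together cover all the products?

Take {G2, G3, G5}. Their union is {R1, R2, R3, R4, R5, R6, R7, R8, R9, R10}, which is all 10 products.
Only G3 contains R6, so G3 is forced; the remaining 4 products need at least 2 more catalogues (each remaining catalogue adds at most 3) — so at least 3 catalogues are needed, and 3 is optimal.

3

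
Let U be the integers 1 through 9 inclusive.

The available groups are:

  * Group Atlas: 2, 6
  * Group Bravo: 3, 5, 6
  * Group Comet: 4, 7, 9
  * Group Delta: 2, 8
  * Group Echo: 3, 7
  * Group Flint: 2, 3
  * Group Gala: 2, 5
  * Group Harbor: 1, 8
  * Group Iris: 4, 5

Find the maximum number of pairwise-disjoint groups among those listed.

4

Atlas, Echo, Harbor, Iris are pairwise disjoint (Atlas={2,6}; Echo={3,7}; Harbor={1,8}; Iris={4,5}).
Every remaining group overlaps one of these, and no 5 of the listed groups are pairwise disjoint, so 4 is the maximum.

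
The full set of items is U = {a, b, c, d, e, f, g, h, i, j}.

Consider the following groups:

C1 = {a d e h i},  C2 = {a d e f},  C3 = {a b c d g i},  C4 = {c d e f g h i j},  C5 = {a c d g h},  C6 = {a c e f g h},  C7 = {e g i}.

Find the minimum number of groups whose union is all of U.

C3 and C4 cover everything between them: the union {a, b, c, d, e, f, g, h, i, j} is all of U.
No single group has all 10 items (the largest, C4, has 8), so 2 is optimal.

2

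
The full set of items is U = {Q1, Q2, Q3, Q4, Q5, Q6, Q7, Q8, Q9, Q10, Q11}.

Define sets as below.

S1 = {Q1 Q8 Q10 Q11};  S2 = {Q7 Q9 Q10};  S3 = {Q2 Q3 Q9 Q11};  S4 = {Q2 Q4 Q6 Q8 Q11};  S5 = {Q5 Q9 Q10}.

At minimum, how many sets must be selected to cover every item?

5

S1 and S2 and S3 and S4 and S5 together: S1 ∪ S2 ∪ S3 ∪ S4 ∪ S5 = {Q1, Q2, Q3, Q4, Q5, Q6, Q7, Q8, Q9, Q10, Q11} — every item is covered.
No 4 of the 5 sets cover everything (all 5 combinations miss at least one item), so 5 is optimal.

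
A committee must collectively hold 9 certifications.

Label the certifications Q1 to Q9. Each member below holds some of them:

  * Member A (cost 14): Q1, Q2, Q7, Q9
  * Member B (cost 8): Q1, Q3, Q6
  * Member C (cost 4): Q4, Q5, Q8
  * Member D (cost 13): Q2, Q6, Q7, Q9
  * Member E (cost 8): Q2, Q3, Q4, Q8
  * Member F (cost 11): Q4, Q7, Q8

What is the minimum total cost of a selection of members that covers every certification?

B, C, D together cover every certification (B ∪ C ∪ D = {Q1, Q2, Q3, Q4, Q5, Q6, Q7, Q8, Q9}); total cost 8 + 4 + 13 = 25.
No covering selection has total cost below 25.

25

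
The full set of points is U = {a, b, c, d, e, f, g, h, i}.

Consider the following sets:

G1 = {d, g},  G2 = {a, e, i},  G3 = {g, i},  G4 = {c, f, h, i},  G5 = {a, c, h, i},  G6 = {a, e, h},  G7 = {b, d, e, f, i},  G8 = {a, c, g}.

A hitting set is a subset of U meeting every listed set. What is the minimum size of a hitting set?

The 3 points {c, e, g} hit every set.
No choice of 2 points meets every set, so 3 is the minimum.

3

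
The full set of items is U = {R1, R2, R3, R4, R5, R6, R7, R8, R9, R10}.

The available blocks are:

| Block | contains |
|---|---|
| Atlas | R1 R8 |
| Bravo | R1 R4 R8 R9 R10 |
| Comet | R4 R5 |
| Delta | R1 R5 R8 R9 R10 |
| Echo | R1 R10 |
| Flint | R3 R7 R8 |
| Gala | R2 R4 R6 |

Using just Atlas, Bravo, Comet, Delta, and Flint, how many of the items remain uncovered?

2

Union of Atlas, Bravo, Comet, Delta, Flint = {R1, R3, R4, R5, R7, R8, R9, R10}.
Not covered: R2, R6 — 2 items.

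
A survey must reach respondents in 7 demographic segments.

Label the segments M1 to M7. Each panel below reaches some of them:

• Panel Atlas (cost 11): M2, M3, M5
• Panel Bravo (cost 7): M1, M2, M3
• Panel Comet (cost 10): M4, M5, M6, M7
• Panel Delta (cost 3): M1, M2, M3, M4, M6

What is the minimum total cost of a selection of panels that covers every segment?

Comet, Delta together cover every segment (Comet ∪ Delta = {M1, M2, M3, M4, M5, M6, M7}); total cost 10 + 3 = 13.
No covering selection has total cost below 13.

13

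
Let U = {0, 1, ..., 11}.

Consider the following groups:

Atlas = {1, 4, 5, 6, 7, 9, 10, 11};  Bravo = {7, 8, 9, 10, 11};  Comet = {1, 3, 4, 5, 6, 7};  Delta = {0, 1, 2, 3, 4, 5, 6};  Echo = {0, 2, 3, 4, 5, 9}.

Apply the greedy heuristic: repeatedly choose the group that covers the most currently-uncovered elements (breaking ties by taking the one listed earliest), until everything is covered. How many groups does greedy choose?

Greedy: pick Atlas (covers 8 new) → pick Delta (covers 3 new) → pick Bravo (covers 1 new). Total picks: 3.
(The true minimum cover uses only 2 groups, so greedy is not optimal here.)

3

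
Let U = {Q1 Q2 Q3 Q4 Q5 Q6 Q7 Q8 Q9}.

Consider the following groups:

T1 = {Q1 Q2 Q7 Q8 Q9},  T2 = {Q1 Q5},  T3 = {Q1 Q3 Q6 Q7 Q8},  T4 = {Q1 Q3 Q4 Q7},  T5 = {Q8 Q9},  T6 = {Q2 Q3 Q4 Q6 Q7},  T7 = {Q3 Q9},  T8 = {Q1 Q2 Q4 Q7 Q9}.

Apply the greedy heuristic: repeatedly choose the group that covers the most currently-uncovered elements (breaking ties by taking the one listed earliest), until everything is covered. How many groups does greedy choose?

3

Greedy: pick T1 (covers 5 new) → pick T6 (covers 3 new) → pick T2 (covers 1 new). Total picks: 3.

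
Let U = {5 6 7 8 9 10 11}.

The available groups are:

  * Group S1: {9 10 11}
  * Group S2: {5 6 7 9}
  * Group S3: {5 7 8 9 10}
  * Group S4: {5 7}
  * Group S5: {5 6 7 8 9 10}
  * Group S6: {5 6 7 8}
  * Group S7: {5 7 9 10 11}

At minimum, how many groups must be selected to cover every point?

2

Take {S1, S5}. Their union is {5, 6, 7, 8, 9, 10, 11}, which is all 7 points.
No single group has all 7 points (the largest, S5, has 6), so 2 is optimal.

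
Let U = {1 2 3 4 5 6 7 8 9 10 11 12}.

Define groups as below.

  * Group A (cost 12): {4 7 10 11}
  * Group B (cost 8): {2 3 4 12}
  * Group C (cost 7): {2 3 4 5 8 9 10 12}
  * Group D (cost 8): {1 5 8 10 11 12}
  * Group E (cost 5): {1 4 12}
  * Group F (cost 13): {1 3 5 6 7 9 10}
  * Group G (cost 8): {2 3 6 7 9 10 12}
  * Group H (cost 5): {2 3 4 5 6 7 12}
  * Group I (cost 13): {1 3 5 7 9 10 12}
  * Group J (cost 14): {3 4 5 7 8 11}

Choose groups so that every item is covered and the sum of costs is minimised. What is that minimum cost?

20

C, D, H together cover every item (C ∪ D ∪ H = {1, 2, 3, 4, 5, 6, 7, 8, 9, 10, 11, 12}); total cost 7 + 8 + 5 = 20.
No covering selection has total cost below 20.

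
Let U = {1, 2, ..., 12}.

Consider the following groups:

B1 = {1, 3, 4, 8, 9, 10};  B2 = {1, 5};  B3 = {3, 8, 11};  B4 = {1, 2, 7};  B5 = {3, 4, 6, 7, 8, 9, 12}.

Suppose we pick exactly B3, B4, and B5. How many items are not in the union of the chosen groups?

Union of B3, B4, B5 = {1, 2, 3, 4, 6, 7, 8, 9, 11, 12}.
Not covered: 5, 10 — 2 items.

2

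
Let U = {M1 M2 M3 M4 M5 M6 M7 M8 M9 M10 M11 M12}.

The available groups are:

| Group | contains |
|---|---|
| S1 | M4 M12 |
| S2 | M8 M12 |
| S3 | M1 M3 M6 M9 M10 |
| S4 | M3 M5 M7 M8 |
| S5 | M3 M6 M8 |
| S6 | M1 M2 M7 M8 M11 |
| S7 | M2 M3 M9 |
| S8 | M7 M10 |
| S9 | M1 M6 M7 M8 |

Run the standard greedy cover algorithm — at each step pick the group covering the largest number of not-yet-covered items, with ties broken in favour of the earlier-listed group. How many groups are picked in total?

4

Greedy: pick S3 (covers 5 new) → pick S6 (covers 4 new) → pick S1 (covers 2 new) → pick S4 (covers 1 new). Total picks: 4.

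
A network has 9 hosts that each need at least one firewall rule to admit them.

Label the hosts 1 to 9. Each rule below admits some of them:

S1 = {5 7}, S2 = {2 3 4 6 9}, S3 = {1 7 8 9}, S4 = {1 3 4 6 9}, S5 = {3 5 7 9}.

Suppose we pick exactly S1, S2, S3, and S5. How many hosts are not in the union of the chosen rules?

0

Union of S1, S2, S3, S5 = {1, 2, 3, 4, 5, 6, 7, 8, 9} — that's every host, so 0 are uncovered.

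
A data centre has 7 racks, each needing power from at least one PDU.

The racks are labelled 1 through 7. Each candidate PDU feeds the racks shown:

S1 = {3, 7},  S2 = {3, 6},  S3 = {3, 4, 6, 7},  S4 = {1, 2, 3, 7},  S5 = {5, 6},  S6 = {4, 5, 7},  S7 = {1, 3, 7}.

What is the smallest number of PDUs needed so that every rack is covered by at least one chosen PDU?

3

Take {S3, S4, S5}. Their union is {1, 2, 3, 4, 5, 6, 7}, which is all 7 racks.
Only S4 contains 2, so S4 is forced; the remaining 3 racks need at least 2 more PDUs (each remaining PDU adds at most 2) — so at least 3 PDUs are needed, and 3 is optimal.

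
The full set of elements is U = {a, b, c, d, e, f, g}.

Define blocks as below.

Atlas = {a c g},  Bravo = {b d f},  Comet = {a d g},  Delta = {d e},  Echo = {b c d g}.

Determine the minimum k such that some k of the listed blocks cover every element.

Take {Atlas, Bravo, Delta}. Their union is {a, b, c, d, e, f, g}, which is all 7 elements.
Only Delta contains e, so Delta is forced; the remaining 5 elements need at least 2 more blocks (each remaining block adds at most 3) — so at least 3 blocks are needed, and 3 is optimal.

3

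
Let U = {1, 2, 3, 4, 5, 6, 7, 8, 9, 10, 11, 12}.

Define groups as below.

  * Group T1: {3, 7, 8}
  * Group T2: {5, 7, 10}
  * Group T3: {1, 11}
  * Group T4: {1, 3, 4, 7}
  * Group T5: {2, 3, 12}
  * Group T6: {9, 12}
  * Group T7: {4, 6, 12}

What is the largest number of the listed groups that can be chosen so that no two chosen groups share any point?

T2, T3, T6 are pairwise disjoint (T2={5,7,10}; T3={1,11}; T6={9,12}).
Every remaining group overlaps one of these, and no 4 of the listed groups are pairwise disjoint, so 3 is the maximum.

3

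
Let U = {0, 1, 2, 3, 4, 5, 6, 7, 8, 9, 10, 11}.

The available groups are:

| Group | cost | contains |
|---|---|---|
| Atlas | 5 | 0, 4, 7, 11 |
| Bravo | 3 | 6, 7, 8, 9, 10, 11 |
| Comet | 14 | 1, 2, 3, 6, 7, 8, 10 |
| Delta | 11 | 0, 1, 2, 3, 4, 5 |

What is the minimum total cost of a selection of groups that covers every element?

14

Bravo, Delta together cover every element (Bravo ∪ Delta = {0, 1, 2, 3, 4, 5, 6, 7, 8, 9, 10, 11}); total cost 3 + 11 = 14.
No covering selection has total cost below 14.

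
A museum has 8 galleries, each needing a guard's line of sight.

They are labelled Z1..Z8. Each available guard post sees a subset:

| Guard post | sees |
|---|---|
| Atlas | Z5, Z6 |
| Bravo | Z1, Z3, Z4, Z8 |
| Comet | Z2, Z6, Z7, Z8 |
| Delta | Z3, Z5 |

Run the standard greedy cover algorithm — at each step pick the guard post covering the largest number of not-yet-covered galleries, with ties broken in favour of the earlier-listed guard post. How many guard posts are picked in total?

3

Greedy: pick Bravo (covers 4 new) → pick Comet (covers 3 new) → pick Atlas (covers 1 new). Total picks: 3.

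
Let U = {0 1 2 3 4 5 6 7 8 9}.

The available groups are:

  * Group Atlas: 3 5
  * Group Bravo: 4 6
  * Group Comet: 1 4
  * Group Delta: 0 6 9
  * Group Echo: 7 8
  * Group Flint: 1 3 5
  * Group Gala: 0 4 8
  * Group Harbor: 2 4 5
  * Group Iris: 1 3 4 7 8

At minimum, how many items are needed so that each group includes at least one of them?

4

H = {3, 4, 6, 8} meets every group (each contains at least one member of H), and |H| = 4.
The groups Atlas, Comet, Delta, Echo are pairwise disjoint, so any hitting set needs a separate item for each — at least 4. Hence 4 is optimal.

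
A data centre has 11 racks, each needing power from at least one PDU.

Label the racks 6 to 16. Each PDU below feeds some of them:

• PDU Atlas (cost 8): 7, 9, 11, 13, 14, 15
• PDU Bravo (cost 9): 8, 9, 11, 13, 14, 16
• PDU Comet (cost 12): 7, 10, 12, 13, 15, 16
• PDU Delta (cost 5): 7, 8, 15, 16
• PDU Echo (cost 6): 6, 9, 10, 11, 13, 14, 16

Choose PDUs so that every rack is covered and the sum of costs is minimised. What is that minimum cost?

23

Comet, Delta, Echo together cover every rack (Comet ∪ Delta ∪ Echo = {6, 7, 8, 9, 10, 11, 12, 13, 14, 15, 16}); total cost 12 + 5 + 6 = 23.
No covering selection has total cost below 23.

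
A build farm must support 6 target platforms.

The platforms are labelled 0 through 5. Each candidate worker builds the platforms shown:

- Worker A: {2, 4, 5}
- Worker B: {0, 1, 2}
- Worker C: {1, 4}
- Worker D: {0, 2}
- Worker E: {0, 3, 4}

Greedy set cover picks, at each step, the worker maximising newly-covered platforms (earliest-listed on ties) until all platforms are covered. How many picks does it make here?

3

Greedy: pick A (covers 3 new) → pick B (covers 2 new) → pick E (covers 1 new). Total picks: 3.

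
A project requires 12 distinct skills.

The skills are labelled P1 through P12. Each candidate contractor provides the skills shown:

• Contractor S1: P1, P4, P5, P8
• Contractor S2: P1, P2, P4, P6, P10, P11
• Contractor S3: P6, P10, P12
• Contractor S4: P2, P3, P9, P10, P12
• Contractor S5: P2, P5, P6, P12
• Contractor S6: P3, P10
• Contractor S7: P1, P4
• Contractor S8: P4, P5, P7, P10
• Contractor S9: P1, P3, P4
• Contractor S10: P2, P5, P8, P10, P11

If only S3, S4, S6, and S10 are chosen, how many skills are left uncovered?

Union of S3, S4, S6, S10 = {P2, P3, P5, P6, P8, P9, P10, P11, P12}.
Not covered: P1, P4, P7 — 3 skills.

3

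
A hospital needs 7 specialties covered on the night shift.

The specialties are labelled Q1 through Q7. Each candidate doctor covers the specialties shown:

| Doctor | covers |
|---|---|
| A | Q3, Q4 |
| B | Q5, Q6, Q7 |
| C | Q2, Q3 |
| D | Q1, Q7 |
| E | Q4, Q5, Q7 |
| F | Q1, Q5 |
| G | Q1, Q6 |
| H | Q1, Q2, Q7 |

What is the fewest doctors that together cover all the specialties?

3

Take {C, E, G}. Their union is {Q1, Q2, Q3, Q4, Q5, Q6, Q7}, which is all 7 specialties.
Each doctor has at most 3 specialties, and 2·3 = 6 < 7 — so at least 3 doctors are needed, and 3 is optimal.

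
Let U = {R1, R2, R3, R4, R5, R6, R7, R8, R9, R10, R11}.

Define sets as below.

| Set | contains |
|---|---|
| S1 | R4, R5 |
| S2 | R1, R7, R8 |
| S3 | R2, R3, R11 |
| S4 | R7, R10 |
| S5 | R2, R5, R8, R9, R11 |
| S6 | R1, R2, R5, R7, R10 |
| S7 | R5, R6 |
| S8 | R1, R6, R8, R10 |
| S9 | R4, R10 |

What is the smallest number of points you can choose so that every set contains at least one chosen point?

4

H = {R2, R4, R6, R7} meets every set (each contains at least one member of H), and |H| = 4.
The sets S2, S3, S7, S9 are pairwise disjoint, so any hitting set needs a separate point for each — at least 4. Hence 4 is optimal.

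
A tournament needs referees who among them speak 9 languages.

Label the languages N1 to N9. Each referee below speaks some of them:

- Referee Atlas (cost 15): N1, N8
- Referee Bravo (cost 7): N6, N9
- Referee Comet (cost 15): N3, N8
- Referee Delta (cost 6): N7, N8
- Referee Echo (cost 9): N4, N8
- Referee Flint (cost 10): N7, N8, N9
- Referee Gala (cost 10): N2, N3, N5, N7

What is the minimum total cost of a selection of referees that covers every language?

41

Atlas, Bravo, Echo, Gala together cover every language (Atlas ∪ Bravo ∪ Echo ∪ Gala = {N1, N2, N3, N4, N5, N6, N7, N8, N9}); total cost 15 + 7 + 9 + 10 = 41.
No covering selection has total cost below 41.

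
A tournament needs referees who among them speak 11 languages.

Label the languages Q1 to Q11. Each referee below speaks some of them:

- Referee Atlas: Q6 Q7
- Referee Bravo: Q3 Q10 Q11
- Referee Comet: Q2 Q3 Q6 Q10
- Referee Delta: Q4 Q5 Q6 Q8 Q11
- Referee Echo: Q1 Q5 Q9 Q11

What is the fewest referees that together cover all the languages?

4

Atlas and Comet and Delta and Echo together: Atlas ∪ Comet ∪ Delta ∪ Echo = {Q1, Q2, Q3, Q4, Q5, Q6, Q7, Q8, Q9, Q10, Q11} — every language is covered.
Only Atlas contains Q7, so Atlas is forced; the remaining 9 languages need at least 3 more referees (each remaining referee adds at most 4) — so at least 4 referees are needed, and 4 is optimal.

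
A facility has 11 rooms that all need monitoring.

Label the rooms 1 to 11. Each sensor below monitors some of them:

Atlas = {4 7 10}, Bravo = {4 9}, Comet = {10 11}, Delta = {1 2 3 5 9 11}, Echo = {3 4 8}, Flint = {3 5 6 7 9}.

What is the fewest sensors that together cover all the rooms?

Atlas and Delta and Echo and Flint together: Atlas ∪ Delta ∪ Echo ∪ Flint = {1, 2, 3, 4, 5, 6, 7, 8, 9, 10, 11} — every room is covered.
No 3 of the 6 sensors cover everything (all 20 combinations miss at least one room), so 4 is optimal.

4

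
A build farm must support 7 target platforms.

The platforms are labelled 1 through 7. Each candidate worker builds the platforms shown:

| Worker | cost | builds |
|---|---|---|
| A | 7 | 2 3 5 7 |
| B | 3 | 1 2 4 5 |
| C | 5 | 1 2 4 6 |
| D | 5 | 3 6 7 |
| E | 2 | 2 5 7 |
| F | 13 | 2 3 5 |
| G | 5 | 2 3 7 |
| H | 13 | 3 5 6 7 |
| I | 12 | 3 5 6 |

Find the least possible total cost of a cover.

B, D together cover every platform (B ∪ D = {1, 2, 3, 4, 5, 6, 7}); total cost 3 + 5 = 8.
The greedy pick E, B, D costs 10; no covering selection beats 8.

8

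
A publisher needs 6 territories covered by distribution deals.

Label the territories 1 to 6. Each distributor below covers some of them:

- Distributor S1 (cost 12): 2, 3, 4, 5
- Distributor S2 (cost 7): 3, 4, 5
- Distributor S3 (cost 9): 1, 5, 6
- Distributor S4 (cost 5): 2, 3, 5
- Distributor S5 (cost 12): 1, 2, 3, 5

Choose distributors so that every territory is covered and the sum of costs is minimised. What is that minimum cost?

S2, S3, S4 together cover every territory (S2 ∪ S3 ∪ S4 = {1, 2, 3, 4, 5, 6}); total cost 7 + 9 + 5 = 21.
No covering selection has total cost below 21.

21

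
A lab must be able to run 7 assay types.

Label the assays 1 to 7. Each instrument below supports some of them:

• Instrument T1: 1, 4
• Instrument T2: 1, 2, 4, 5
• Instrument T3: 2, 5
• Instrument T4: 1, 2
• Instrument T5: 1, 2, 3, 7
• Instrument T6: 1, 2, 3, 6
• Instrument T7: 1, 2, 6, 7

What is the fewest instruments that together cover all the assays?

T2 and T6 and T7 together: T2 ∪ T6 ∪ T7 = {1, 2, 3, 4, 5, 6, 7} — every assay is covered.
No 2 of the 7 instruments cover everything (all 21 combinations miss at least one assay), so 3 is optimal.

3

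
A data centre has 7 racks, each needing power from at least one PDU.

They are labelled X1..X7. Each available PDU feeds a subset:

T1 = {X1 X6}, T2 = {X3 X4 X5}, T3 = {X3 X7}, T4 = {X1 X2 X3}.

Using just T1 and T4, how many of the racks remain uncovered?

3

Union of T1, T4 = {X1, X2, X3, X6}.
Not covered: X4, X5, X7 — 3 racks.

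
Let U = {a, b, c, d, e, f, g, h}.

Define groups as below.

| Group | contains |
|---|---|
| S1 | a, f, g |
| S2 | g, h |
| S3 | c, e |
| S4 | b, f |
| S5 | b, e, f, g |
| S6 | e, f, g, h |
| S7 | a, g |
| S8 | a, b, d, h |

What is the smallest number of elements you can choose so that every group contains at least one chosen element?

Take T = {b, c, g}. Each listed group contains at least one of these, so T is a hitting set of size 3.
The groups S2, S3, S4 are pairwise disjoint, so any hitting set needs a separate element for each — at least 3. Hence 3 is optimal.

3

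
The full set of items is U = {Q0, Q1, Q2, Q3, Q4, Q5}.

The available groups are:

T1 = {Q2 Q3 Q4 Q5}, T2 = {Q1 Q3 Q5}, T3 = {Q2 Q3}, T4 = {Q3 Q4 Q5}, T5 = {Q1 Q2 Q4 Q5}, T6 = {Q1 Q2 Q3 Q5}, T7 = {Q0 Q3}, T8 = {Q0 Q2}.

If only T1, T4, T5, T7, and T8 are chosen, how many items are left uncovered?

Union of T1, T4, T5, T7, T8 = {Q0, Q1, Q2, Q3, Q4, Q5} — that's every item, so 0 are uncovered.

0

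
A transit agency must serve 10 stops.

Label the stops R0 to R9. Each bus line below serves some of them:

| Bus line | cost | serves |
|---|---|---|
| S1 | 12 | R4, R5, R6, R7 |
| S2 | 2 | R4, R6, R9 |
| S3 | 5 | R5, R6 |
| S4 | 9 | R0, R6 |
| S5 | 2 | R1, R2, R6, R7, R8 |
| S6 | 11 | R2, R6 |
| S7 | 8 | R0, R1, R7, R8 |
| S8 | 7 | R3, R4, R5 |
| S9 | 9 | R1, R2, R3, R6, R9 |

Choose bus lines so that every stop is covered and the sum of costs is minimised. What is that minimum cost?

19

S2, S5, S7, S8 together cover every stop (S2 ∪ S5 ∪ S7 ∪ S8 = {R0, R1, R2, R3, R4, R5, R6, R7, R8, R9}); total cost 2 + 2 + 8 + 7 = 19.
No covering selection has total cost below 19.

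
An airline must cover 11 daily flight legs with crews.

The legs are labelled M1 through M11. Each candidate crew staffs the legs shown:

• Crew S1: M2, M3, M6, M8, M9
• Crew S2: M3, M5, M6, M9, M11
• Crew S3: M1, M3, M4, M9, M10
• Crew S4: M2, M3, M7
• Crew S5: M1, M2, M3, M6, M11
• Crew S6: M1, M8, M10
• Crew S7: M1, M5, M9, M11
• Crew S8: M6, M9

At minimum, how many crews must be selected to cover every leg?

4

Take {S2, S3, S4, S6}. Their union is {M1, M2, M3, M4, M5, M6, M7, M8, M9, M10, M11}, which is all 11 legs.
No 3 of the 8 crews cover everything (all 56 combinations miss at least one leg), so 4 is optimal.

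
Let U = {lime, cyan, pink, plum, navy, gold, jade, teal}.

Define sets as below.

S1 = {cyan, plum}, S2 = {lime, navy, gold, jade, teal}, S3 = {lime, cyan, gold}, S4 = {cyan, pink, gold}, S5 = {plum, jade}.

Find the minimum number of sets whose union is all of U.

Take {S1, S2, S4}. Their union is {lime, cyan, pink, plum, navy, gold, jade, teal}, which is all 8 items.
Only S4 contains pink, so S4 is forced; the remaining 5 items need at least 2 more sets (each remaining set adds at most 4) — so at least 3 sets are needed, and 3 is optimal.

3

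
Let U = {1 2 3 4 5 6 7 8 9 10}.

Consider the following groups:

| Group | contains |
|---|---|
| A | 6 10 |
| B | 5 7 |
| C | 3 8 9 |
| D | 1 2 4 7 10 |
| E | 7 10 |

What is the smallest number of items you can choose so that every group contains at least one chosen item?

The 3 items {6, 7, 9} hit every group.
The groups A, B, C are pairwise disjoint, so any hitting set needs a separate item for each — at least 3. Hence 3 is optimal.

3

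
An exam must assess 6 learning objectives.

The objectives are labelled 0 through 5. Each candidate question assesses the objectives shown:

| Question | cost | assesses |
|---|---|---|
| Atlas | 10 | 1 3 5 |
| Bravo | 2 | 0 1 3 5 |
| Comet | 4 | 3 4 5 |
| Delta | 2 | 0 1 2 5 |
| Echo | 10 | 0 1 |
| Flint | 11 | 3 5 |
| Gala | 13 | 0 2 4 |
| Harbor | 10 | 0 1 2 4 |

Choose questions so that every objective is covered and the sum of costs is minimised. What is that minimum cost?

Comet, Delta together cover every objective (Comet ∪ Delta = {0, 1, 2, 3, 4, 5}); total cost 4 + 2 = 6.
The greedy pick Bravo, Delta, Comet costs 8; no covering selection beats 6.

6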